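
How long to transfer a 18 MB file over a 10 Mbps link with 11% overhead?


Effective throughput = 10 * (1 - 11/100) = 8.9 Mbps
File size in Mb = 18 * 8 = 144 Mb
Time = 144 / 8.9
Time = 16.1798 seconds


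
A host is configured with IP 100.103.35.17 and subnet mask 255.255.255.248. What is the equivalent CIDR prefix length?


Binary: 11111111.11111111.11111111.11111000
Count leading 1s
Prefix: /29


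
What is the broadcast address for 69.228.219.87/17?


Network: 69.228.128.0/17
Host bits = 15
Set all host bits to 1:
Broadcast: 69.228.255.255


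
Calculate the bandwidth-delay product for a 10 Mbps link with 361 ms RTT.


BDP = bandwidth * RTT
= 10 Mbps * 361 ms
= 10 * 1e6 * 361 / 1000 bits
= 3610000 bits
= 451250 bytes
= 440.6738 KB
BDP = 3610000 bits (451250 bytes)


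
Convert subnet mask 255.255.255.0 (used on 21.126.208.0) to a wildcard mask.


Subnet mask: 255.255.255.0
Wildcard = 255.255.255.255 - subnet mask
255 - 255 = 0
255 - 255 = 0
255 - 255 = 0
255 - 0 = 255
Wildcard: 0.0.0.255


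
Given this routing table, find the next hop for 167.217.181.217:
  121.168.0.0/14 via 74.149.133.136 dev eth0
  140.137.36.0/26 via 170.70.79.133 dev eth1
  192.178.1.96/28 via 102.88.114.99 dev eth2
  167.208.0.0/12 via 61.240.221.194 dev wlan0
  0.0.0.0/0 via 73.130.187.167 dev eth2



Longest prefix match for 167.217.181.217:
  /14 121.168.0.0: no
  /26 140.137.36.0: no
  /28 192.178.1.96: no
  /12 167.208.0.0: MATCH
  /0 0.0.0.0: MATCH
Selected: next-hop 61.240.221.194 via wlan0 (matched /12)


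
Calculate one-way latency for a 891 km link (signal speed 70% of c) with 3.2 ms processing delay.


Speed = 0.7 * 3e5 km/s = 210000 km/s
Propagation delay = 891 / 210000 = 0.0042 s = 4.2429 ms
Processing delay = 3.2 ms
Total one-way latency = 7.4429 ms


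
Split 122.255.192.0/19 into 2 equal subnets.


New prefix = 19 + 1 = 20
Each subnet has 4096 addresses
  122.255.192.0/20
  122.255.208.0/20
Subnets: 122.255.192.0/20, 122.255.208.0/20


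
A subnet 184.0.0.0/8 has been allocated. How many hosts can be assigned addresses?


Host bits = 32 - 8 = 24
Total addresses = 2^24 = 16777216
Usable = total - 2 (network and broadcast)
Usable hosts: 16777214


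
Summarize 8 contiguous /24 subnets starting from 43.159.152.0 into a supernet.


Original prefix: /24
Number of subnets: 8 = 2^3
New prefix = 24 - 3 = 21
Supernet: 43.159.152.0/21


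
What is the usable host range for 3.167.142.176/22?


Network: 3.167.140.0
Broadcast: 3.167.143.255
First usable = network + 1
Last usable = broadcast - 1
Range: 3.167.140.1 to 3.167.143.254


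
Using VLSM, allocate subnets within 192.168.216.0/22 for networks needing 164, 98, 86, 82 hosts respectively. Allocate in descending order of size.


164 hosts -> /24 (254 usable): 192.168.216.0/24
98 hosts -> /25 (126 usable): 192.168.217.0/25
86 hosts -> /25 (126 usable): 192.168.217.128/25
82 hosts -> /25 (126 usable): 192.168.218.0/25
Allocation: 192.168.216.0/24 (164 hosts, 254 usable); 192.168.217.0/25 (98 hosts, 126 usable); 192.168.217.128/25 (86 hosts, 126 usable); 192.168.218.0/25 (82 hosts, 126 usable)


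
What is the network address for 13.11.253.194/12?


IP:   00001101.00001011.11111101.11000010
Mask: 11111111.11110000.00000000.00000000
AND operation:
Net:  00001101.00000000.00000000.00000000
Network: 13.0.0.0/12


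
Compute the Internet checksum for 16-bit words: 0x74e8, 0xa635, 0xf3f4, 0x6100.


Sum all words (with carry folding):
+ 0x74e8 = 0x74e8
+ 0xa635 = 0x1b1e
+ 0xf3f4 = 0x0f13
+ 0x6100 = 0x7013
One's complement: ~0x7013
Checksum = 0x8fec


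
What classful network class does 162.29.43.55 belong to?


First octet: 162
Binary: 10100010
10xxxxxx -> Class B (128-191)
Class B, default mask 255.255.0.0 (/16)


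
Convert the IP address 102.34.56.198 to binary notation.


102 = 01100110
34 = 00100010
56 = 00111000
198 = 11000110
Binary: 01100110.00100010.00111000.11000110


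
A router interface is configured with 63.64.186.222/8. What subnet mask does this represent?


/8 means 8 network bits, 24 host bits
Binary: 11111111000000000000000000000000
Mask: 255.0.0.0


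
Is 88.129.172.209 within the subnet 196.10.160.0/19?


Subnet network: 196.10.160.0
Test IP AND mask: 88.129.160.0
No, 88.129.172.209 is not in 196.10.160.0/19


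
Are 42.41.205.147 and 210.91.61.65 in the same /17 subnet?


Mask: 255.255.128.0
42.41.205.147 AND mask = 42.41.128.0
210.91.61.65 AND mask = 210.91.0.0
No, different subnets (42.41.128.0 vs 210.91.0.0)


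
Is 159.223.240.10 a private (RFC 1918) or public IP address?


RFC 1918 private ranges:
  10.0.0.0/8 (10.0.0.0 - 10.255.255.255)
  172.16.0.0/12 (172.16.0.0 - 172.31.255.255)
  192.168.0.0/16 (192.168.0.0 - 192.168.255.255)
Public (not in any RFC 1918 range)


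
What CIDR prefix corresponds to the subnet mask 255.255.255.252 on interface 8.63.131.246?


Binary: 11111111.11111111.11111111.11111100
Count leading 1s
Prefix: /30


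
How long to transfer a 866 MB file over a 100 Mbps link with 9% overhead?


Effective throughput = 100 * (1 - 9/100) = 91 Mbps
File size in Mb = 866 * 8 = 6928 Mb
Time = 6928 / 91
Time = 76.1319 seconds


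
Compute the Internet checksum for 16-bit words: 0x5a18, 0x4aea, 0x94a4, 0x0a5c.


Sum all words (with carry folding):
+ 0x5a18 = 0x5a18
+ 0x4aea = 0xa502
+ 0x94a4 = 0x39a7
+ 0x0a5c = 0x4403
One's complement: ~0x4403
Checksum = 0xbbfc


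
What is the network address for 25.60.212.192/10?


IP:   00011001.00111100.11010100.11000000
Mask: 11111111.11000000.00000000.00000000
AND operation:
Net:  00011001.00000000.00000000.00000000
Network: 25.0.0.0/10


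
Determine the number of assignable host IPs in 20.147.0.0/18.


Host bits = 32 - 18 = 14
Total addresses = 2^14 = 16384
Usable = total - 2 (network and broadcast)
Usable hosts: 16382


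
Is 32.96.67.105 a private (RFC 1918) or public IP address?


RFC 1918 private ranges:
  10.0.0.0/8 (10.0.0.0 - 10.255.255.255)
  172.16.0.0/12 (172.16.0.0 - 172.31.255.255)
  192.168.0.0/16 (192.168.0.0 - 192.168.255.255)
Public (not in any RFC 1918 range)


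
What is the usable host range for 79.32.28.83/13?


Network: 79.32.0.0
Broadcast: 79.39.255.255
First usable = network + 1
Last usable = broadcast - 1
Range: 79.32.0.1 to 79.39.255.254


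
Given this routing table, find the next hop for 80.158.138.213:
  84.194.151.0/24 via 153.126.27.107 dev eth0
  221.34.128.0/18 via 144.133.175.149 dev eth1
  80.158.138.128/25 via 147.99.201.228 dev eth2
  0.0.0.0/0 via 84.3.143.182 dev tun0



Longest prefix match for 80.158.138.213:
  /24 84.194.151.0: no
  /18 221.34.128.0: no
  /25 80.158.138.128: MATCH
  /0 0.0.0.0: MATCH
Selected: next-hop 147.99.201.228 via eth2 (matched /25)


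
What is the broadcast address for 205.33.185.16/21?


Network: 205.33.184.0/21
Host bits = 11
Set all host bits to 1:
Broadcast: 205.33.191.255


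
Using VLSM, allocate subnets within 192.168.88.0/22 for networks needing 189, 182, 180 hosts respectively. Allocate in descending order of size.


189 hosts -> /24 (254 usable): 192.168.88.0/24
182 hosts -> /24 (254 usable): 192.168.89.0/24
180 hosts -> /24 (254 usable): 192.168.90.0/24
Allocation: 192.168.88.0/24 (189 hosts, 254 usable); 192.168.89.0/24 (182 hosts, 254 usable); 192.168.90.0/24 (180 hosts, 254 usable)


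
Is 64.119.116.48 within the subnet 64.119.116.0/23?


Subnet network: 64.119.116.0
Test IP AND mask: 64.119.116.0
Yes, 64.119.116.48 is in 64.119.116.0/23


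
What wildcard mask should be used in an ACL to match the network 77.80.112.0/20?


Subnet mask: 255.255.240.0
Wildcard = 255.255.255.255 - subnet mask
255 - 255 = 0
255 - 255 = 0
255 - 240 = 15
255 - 0 = 255
Wildcard: 0.0.15.255


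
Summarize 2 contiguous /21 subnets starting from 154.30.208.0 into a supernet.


Original prefix: /21
Number of subnets: 2 = 2^1
New prefix = 21 - 1 = 20
Supernet: 154.30.208.0/20


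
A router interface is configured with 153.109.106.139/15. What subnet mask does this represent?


/15 means 15 network bits, 17 host bits
Binary: 11111111111111100000000000000000
Mask: 255.254.0.0


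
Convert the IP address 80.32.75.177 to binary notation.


80 = 01010000
32 = 00100000
75 = 01001011
177 = 10110001
Binary: 01010000.00100000.01001011.10110001


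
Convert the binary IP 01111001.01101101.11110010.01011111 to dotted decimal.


01111001 = 121
01101101 = 109
11110010 = 242
01011111 = 95
IP: 121.109.242.95


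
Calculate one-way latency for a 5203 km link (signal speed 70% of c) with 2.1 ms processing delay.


Speed = 0.7 * 3e5 km/s = 210000 km/s
Propagation delay = 5203 / 210000 = 0.0248 s = 24.7762 ms
Processing delay = 2.1 ms
Total one-way latency = 26.8762 ms


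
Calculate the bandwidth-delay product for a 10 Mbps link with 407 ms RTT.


BDP = bandwidth * RTT
= 10 Mbps * 407 ms
= 10 * 1e6 * 407 / 1000 bits
= 4070000 bits
= 508750 bytes
= 496.8262 KB
BDP = 4070000 bits (508750 bytes)


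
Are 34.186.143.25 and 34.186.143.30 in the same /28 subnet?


Mask: 255.255.255.240
34.186.143.25 AND mask = 34.186.143.16
34.186.143.30 AND mask = 34.186.143.16
Yes, same subnet (34.186.143.16)


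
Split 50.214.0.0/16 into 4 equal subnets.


New prefix = 16 + 2 = 18
Each subnet has 16384 addresses
  50.214.0.0/18
  50.214.64.0/18
  50.214.128.0/18
  50.214.192.0/18
Subnets: 50.214.0.0/18, 50.214.64.0/18, 50.214.128.0/18, 50.214.192.0/18


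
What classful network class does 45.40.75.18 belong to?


First octet: 45
Binary: 00101101
0xxxxxxx -> Class A (1-126)
Class A, default mask 255.0.0.0 (/8)


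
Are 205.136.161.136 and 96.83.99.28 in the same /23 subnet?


Mask: 255.255.254.0
205.136.161.136 AND mask = 205.136.160.0
96.83.99.28 AND mask = 96.83.98.0
No, different subnets (205.136.160.0 vs 96.83.98.0)


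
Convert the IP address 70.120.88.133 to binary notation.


70 = 01000110
120 = 01111000
88 = 01011000
133 = 10000101
Binary: 01000110.01111000.01011000.10000101


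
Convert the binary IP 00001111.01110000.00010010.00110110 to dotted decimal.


00001111 = 15
01110000 = 112
00010010 = 18
00110110 = 54
IP: 15.112.18.54


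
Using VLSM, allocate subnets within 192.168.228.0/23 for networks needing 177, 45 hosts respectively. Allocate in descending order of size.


177 hosts -> /24 (254 usable): 192.168.228.0/24
45 hosts -> /26 (62 usable): 192.168.229.0/26
Allocation: 192.168.228.0/24 (177 hosts, 254 usable); 192.168.229.0/26 (45 hosts, 62 usable)


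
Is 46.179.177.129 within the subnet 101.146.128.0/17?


Subnet network: 101.146.128.0
Test IP AND mask: 46.179.128.0
No, 46.179.177.129 is not in 101.146.128.0/17


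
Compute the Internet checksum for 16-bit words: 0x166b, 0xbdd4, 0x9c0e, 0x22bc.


Sum all words (with carry folding):
+ 0x166b = 0x166b
+ 0xbdd4 = 0xd43f
+ 0x9c0e = 0x704e
+ 0x22bc = 0x930a
One's complement: ~0x930a
Checksum = 0x6cf5


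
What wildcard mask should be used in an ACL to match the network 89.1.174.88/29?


Subnet mask: 255.255.255.248
Wildcard = 255.255.255.255 - subnet mask
255 - 255 = 0
255 - 255 = 0
255 - 255 = 0
255 - 248 = 7
Wildcard: 0.0.0.7


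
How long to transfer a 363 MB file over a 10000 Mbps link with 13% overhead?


Effective throughput = 10000 * (1 - 13/100) = 8700 Mbps
File size in Mb = 363 * 8 = 2904 Mb
Time = 2904 / 8700
Time = 0.3338 seconds


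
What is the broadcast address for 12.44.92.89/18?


Network: 12.44.64.0/18
Host bits = 14
Set all host bits to 1:
Broadcast: 12.44.127.255


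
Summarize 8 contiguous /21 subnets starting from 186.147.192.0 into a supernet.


Original prefix: /21
Number of subnets: 8 = 2^3
New prefix = 21 - 3 = 18
Supernet: 186.147.192.0/18


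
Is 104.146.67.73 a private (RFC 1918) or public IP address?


RFC 1918 private ranges:
  10.0.0.0/8 (10.0.0.0 - 10.255.255.255)
  172.16.0.0/12 (172.16.0.0 - 172.31.255.255)
  192.168.0.0/16 (192.168.0.0 - 192.168.255.255)
Public (not in any RFC 1918 range)


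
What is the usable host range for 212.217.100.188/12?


Network: 212.208.0.0
Broadcast: 212.223.255.255
First usable = network + 1
Last usable = broadcast - 1
Range: 212.208.0.1 to 212.223.255.254


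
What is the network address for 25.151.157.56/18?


IP:   00011001.10010111.10011101.00111000
Mask: 11111111.11111111.11000000.00000000
AND operation:
Net:  00011001.10010111.10000000.00000000
Network: 25.151.128.0/18


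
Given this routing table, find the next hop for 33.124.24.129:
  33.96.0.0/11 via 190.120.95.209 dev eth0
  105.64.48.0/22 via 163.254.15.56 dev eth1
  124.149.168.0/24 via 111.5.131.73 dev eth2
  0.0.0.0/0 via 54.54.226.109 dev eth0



Longest prefix match for 33.124.24.129:
  /11 33.96.0.0: MATCH
  /22 105.64.48.0: no
  /24 124.149.168.0: no
  /0 0.0.0.0: MATCH
Selected: next-hop 190.120.95.209 via eth0 (matched /11)


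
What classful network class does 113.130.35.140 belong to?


First octet: 113
Binary: 01110001
0xxxxxxx -> Class A (1-126)
Class A, default mask 255.0.0.0 (/8)


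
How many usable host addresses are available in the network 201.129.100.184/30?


Host bits = 32 - 30 = 2
Total addresses = 2^2 = 4
Usable = total - 2 (network and broadcast)
Usable hosts: 2


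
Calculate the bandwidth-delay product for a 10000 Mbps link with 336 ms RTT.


BDP = bandwidth * RTT
= 10000 Mbps * 336 ms
= 10000 * 1e6 * 336 / 1000 bits
= 3360000000 bits
= 420000000 bytes
= 410156.25 KB
BDP = 3360000000 bits (420000000 bytes)


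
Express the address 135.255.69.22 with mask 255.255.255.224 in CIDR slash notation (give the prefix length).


Binary: 11111111.11111111.11111111.11100000
Count leading 1s
Prefix: /27


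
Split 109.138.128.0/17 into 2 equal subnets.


New prefix = 17 + 1 = 18
Each subnet has 16384 addresses
  109.138.128.0/18
  109.138.192.0/18
Subnets: 109.138.128.0/18, 109.138.192.0/18


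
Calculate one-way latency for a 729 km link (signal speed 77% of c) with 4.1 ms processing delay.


Speed = 0.77 * 3e5 km/s = 231000 km/s
Propagation delay = 729 / 231000 = 0.0032 s = 3.1558 ms
Processing delay = 4.1 ms
Total one-way latency = 7.2558 ms


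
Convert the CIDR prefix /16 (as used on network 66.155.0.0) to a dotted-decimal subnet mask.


/16 means 16 network bits, 16 host bits
Binary: 11111111111111110000000000000000
Mask: 255.255.0.0


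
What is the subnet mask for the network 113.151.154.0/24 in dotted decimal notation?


/24 means 24 network bits, 8 host bits
Binary: 11111111111111111111111100000000
Mask: 255.255.255.0


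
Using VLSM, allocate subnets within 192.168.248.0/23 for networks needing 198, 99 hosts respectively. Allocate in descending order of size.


198 hosts -> /24 (254 usable): 192.168.248.0/24
99 hosts -> /25 (126 usable): 192.168.249.0/25
Allocation: 192.168.248.0/24 (198 hosts, 254 usable); 192.168.249.0/25 (99 hosts, 126 usable)


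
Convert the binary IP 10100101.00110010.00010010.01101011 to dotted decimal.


10100101 = 165
00110010 = 50
00010010 = 18
01101011 = 107
IP: 165.50.18.107


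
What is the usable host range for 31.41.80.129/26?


Network: 31.41.80.128
Broadcast: 31.41.80.191
First usable = network + 1
Last usable = broadcast - 1
Range: 31.41.80.129 to 31.41.80.190


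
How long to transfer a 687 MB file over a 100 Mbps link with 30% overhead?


Effective throughput = 100 * (1 - 30/100) = 70 Mbps
File size in Mb = 687 * 8 = 5496 Mb
Time = 5496 / 70
Time = 78.5143 seconds


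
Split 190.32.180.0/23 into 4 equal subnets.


New prefix = 23 + 2 = 25
Each subnet has 128 addresses
  190.32.180.0/25
  190.32.180.128/25
  190.32.181.0/25
  190.32.181.128/25
Subnets: 190.32.180.0/25, 190.32.180.128/25, 190.32.181.0/25, 190.32.181.128/25


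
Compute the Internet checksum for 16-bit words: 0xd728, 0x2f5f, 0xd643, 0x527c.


Sum all words (with carry folding):
+ 0xd728 = 0xd728
+ 0x2f5f = 0x0688
+ 0xd643 = 0xdccb
+ 0x527c = 0x2f48
One's complement: ~0x2f48
Checksum = 0xd0b7


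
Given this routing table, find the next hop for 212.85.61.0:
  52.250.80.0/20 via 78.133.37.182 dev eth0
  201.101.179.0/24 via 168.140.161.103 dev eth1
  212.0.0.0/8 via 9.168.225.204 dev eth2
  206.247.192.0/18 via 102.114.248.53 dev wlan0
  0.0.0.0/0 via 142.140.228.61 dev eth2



Longest prefix match for 212.85.61.0:
  /20 52.250.80.0: no
  /24 201.101.179.0: no
  /8 212.0.0.0: MATCH
  /18 206.247.192.0: no
  /0 0.0.0.0: MATCH
Selected: next-hop 9.168.225.204 via eth2 (matched /8)


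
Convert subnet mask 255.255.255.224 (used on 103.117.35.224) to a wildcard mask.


Subnet mask: 255.255.255.224
Wildcard = 255.255.255.255 - subnet mask
255 - 255 = 0
255 - 255 = 0
255 - 255 = 0
255 - 224 = 31
Wildcard: 0.0.0.31


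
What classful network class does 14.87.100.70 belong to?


First octet: 14
Binary: 00001110
0xxxxxxx -> Class A (1-126)
Class A, default mask 255.0.0.0 (/8)


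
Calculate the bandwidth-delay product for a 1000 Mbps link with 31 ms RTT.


BDP = bandwidth * RTT
= 1000 Mbps * 31 ms
= 1000 * 1e6 * 31 / 1000 bits
= 31000000 bits
= 3875000 bytes
= 3784.1797 KB
BDP = 31000000 bits (3875000 bytes)


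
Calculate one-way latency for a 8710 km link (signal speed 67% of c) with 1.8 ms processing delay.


Speed = 0.67 * 3e5 km/s = 201000 km/s
Propagation delay = 8710 / 201000 = 0.0433 s = 43.3333 ms
Processing delay = 1.8 ms
Total one-way latency = 45.1333 ms


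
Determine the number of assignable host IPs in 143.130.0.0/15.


Host bits = 32 - 15 = 17
Total addresses = 2^17 = 131072
Usable = total - 2 (network and broadcast)
Usable hosts: 131070


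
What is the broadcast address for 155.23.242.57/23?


Network: 155.23.242.0/23
Host bits = 9
Set all host bits to 1:
Broadcast: 155.23.243.255


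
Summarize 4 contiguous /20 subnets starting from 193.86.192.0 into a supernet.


Original prefix: /20
Number of subnets: 4 = 2^2
New prefix = 20 - 2 = 18
Supernet: 193.86.192.0/18


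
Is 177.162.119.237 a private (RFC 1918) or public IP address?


RFC 1918 private ranges:
  10.0.0.0/8 (10.0.0.0 - 10.255.255.255)
  172.16.0.0/12 (172.16.0.0 - 172.31.255.255)
  192.168.0.0/16 (192.168.0.0 - 192.168.255.255)
Public (not in any RFC 1918 range)


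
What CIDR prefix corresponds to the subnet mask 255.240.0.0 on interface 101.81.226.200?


Binary: 11111111.11110000.00000000.00000000
Count leading 1s
Prefix: /12


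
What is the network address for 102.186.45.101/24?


IP:   01100110.10111010.00101101.01100101
Mask: 11111111.11111111.11111111.00000000
AND operation:
Net:  01100110.10111010.00101101.00000000
Network: 102.186.45.0/24


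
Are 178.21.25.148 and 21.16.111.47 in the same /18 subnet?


Mask: 255.255.192.0
178.21.25.148 AND mask = 178.21.0.0
21.16.111.47 AND mask = 21.16.64.0
No, different subnets (178.21.0.0 vs 21.16.64.0)


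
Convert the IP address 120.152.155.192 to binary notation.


120 = 01111000
152 = 10011000
155 = 10011011
192 = 11000000
Binary: 01111000.10011000.10011011.11000000


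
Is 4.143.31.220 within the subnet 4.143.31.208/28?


Subnet network: 4.143.31.208
Test IP AND mask: 4.143.31.208
Yes, 4.143.31.220 is in 4.143.31.208/28


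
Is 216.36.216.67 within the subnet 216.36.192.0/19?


Subnet network: 216.36.192.0
Test IP AND mask: 216.36.192.0
Yes, 216.36.216.67 is in 216.36.192.0/19


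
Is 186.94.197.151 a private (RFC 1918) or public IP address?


RFC 1918 private ranges:
  10.0.0.0/8 (10.0.0.0 - 10.255.255.255)
  172.16.0.0/12 (172.16.0.0 - 172.31.255.255)
  192.168.0.0/16 (192.168.0.0 - 192.168.255.255)
Public (not in any RFC 1918 range)


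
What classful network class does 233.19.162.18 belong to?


First octet: 233
Binary: 11101001
1110xxxx -> Class D (224-239)
Class D (multicast), default mask N/A


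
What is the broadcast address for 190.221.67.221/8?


Network: 190.0.0.0/8
Host bits = 24
Set all host bits to 1:
Broadcast: 190.255.255.255


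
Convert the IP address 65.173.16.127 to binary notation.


65 = 01000001
173 = 10101101
16 = 00010000
127 = 01111111
Binary: 01000001.10101101.00010000.01111111


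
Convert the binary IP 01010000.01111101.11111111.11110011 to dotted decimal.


01010000 = 80
01111101 = 125
11111111 = 255
11110011 = 243
IP: 80.125.255.243


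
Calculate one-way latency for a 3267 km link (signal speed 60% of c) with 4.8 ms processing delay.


Speed = 0.6 * 3e5 km/s = 180000 km/s
Propagation delay = 3267 / 180000 = 0.0181 s = 18.15 ms
Processing delay = 4.8 ms
Total one-way latency = 22.95 ms


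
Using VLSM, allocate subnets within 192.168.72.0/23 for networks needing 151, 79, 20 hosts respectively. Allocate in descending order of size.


151 hosts -> /24 (254 usable): 192.168.72.0/24
79 hosts -> /25 (126 usable): 192.168.73.0/25
20 hosts -> /27 (30 usable): 192.168.73.128/27
Allocation: 192.168.72.0/24 (151 hosts, 254 usable); 192.168.73.0/25 (79 hosts, 126 usable); 192.168.73.128/27 (20 hosts, 30 usable)


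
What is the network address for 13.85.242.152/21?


IP:   00001101.01010101.11110010.10011000
Mask: 11111111.11111111.11111000.00000000
AND operation:
Net:  00001101.01010101.11110000.00000000
Network: 13.85.240.0/21


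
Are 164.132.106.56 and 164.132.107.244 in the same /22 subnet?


Mask: 255.255.252.0
164.132.106.56 AND mask = 164.132.104.0
164.132.107.244 AND mask = 164.132.104.0
Yes, same subnet (164.132.104.0)


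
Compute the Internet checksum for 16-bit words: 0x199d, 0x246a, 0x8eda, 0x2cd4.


Sum all words (with carry folding):
+ 0x199d = 0x199d
+ 0x246a = 0x3e07
+ 0x8eda = 0xcce1
+ 0x2cd4 = 0xf9b5
One's complement: ~0xf9b5
Checksum = 0x064a


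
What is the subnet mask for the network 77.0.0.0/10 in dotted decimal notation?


/10 means 10 network bits, 22 host bits
Binary: 11111111110000000000000000000000
Mask: 255.192.0.0


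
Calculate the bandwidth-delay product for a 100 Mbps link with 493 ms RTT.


BDP = bandwidth * RTT
= 100 Mbps * 493 ms
= 100 * 1e6 * 493 / 1000 bits
= 49300000 bits
= 6162500 bytes
= 6018.0664 KB
BDP = 49300000 bits (6162500 bytes)


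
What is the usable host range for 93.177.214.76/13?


Network: 93.176.0.0
Broadcast: 93.183.255.255
First usable = network + 1
Last usable = broadcast - 1
Range: 93.176.0.1 to 93.183.255.254


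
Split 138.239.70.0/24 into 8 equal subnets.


New prefix = 24 + 3 = 27
Each subnet has 32 addresses
  138.239.70.0/27
  138.239.70.32/27
  138.239.70.64/27
  138.239.70.96/27
  138.239.70.128/27
  138.239.70.160/27
  138.239.70.192/27
  138.239.70.224/27
Subnets: 138.239.70.0/27, 138.239.70.32/27, 138.239.70.64/27, 138.239.70.96/27, 138.239.70.128/27, 138.239.70.160/27, 138.239.70.192/27, 138.239.70.224/27


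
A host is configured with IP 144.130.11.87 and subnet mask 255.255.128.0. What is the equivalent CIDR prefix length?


Binary: 11111111.11111111.10000000.00000000
Count leading 1s
Prefix: /17


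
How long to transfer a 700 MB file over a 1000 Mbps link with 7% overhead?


Effective throughput = 1000 * (1 - 7/100) = 930.0 Mbps
File size in Mb = 700 * 8 = 5600 Mb
Time = 5600 / 930.0
Time = 6.0215 seconds


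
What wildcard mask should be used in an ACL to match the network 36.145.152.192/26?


Subnet mask: 255.255.255.192
Wildcard = 255.255.255.255 - subnet mask
255 - 255 = 0
255 - 255 = 0
255 - 255 = 0
255 - 192 = 63
Wildcard: 0.0.0.63


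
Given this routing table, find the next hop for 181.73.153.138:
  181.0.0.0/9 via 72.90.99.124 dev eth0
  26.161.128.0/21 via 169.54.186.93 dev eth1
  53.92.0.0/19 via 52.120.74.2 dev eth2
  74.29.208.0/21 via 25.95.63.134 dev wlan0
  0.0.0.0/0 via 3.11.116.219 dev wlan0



Longest prefix match for 181.73.153.138:
  /9 181.0.0.0: MATCH
  /21 26.161.128.0: no
  /19 53.92.0.0: no
  /21 74.29.208.0: no
  /0 0.0.0.0: MATCH
Selected: next-hop 72.90.99.124 via eth0 (matched /9)


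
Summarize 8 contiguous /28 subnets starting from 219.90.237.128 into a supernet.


Original prefix: /28
Number of subnets: 8 = 2^3
New prefix = 28 - 3 = 25
Supernet: 219.90.237.128/25


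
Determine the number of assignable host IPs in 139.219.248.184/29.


Host bits = 32 - 29 = 3
Total addresses = 2^3 = 8
Usable = total - 2 (network and broadcast)
Usable hosts: 6


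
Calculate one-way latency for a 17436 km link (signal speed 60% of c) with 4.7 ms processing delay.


Speed = 0.6 * 3e5 km/s = 180000 km/s
Propagation delay = 17436 / 180000 = 0.0969 s = 96.8667 ms
Processing delay = 4.7 ms
Total one-way latency = 101.5667 ms


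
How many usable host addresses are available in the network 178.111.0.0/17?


Host bits = 32 - 17 = 15
Total addresses = 2^15 = 32768
Usable = total - 2 (network and broadcast)
Usable hosts: 32766


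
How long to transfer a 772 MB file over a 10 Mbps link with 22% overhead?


Effective throughput = 10 * (1 - 22/100) = 7.8 Mbps
File size in Mb = 772 * 8 = 6176 Mb
Time = 6176 / 7.8
Time = 791.7949 seconds


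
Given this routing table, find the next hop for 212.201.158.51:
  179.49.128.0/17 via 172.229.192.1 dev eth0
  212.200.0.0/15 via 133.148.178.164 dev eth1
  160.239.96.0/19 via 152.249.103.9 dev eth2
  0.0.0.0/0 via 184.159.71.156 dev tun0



Longest prefix match for 212.201.158.51:
  /17 179.49.128.0: no
  /15 212.200.0.0: MATCH
  /19 160.239.96.0: no
  /0 0.0.0.0: MATCH
Selected: next-hop 133.148.178.164 via eth1 (matched /15)


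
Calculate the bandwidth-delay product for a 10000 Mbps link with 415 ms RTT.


BDP = bandwidth * RTT
= 10000 Mbps * 415 ms
= 10000 * 1e6 * 415 / 1000 bits
= 4150000000 bits
= 518750000 bytes
= 506591.7969 KB
BDP = 4150000000 bits (518750000 bytes)


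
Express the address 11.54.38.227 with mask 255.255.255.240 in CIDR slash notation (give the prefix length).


Binary: 11111111.11111111.11111111.11110000
Count leading 1s
Prefix: /28


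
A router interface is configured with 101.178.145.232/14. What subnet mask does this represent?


/14 means 14 network bits, 18 host bits
Binary: 11111111111111000000000000000000
Mask: 255.252.0.0


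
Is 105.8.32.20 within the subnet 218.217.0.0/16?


Subnet network: 218.217.0.0
Test IP AND mask: 105.8.0.0
No, 105.8.32.20 is not in 218.217.0.0/16


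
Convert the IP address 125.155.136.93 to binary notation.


125 = 01111101
155 = 10011011
136 = 10001000
93 = 01011101
Binary: 01111101.10011011.10001000.01011101


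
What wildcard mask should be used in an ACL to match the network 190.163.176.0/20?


Subnet mask: 255.255.240.0
Wildcard = 255.255.255.255 - subnet mask
255 - 255 = 0
255 - 255 = 0
255 - 240 = 15
255 - 0 = 255
Wildcard: 0.0.15.255


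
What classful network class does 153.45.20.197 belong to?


First octet: 153
Binary: 10011001
10xxxxxx -> Class B (128-191)
Class B, default mask 255.255.0.0 (/16)


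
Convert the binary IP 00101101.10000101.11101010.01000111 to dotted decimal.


00101101 = 45
10000101 = 133
11101010 = 234
01000111 = 71
IP: 45.133.234.71


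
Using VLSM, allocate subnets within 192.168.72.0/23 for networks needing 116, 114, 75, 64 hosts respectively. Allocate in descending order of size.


116 hosts -> /25 (126 usable): 192.168.72.0/25
114 hosts -> /25 (126 usable): 192.168.72.128/25
75 hosts -> /25 (126 usable): 192.168.73.0/25
64 hosts -> /25 (126 usable): 192.168.73.128/25
Allocation: 192.168.72.0/25 (116 hosts, 126 usable); 192.168.72.128/25 (114 hosts, 126 usable); 192.168.73.0/25 (75 hosts, 126 usable); 192.168.73.128/25 (64 hosts, 126 usable)


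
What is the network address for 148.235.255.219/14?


IP:   10010100.11101011.11111111.11011011
Mask: 11111111.11111100.00000000.00000000
AND operation:
Net:  10010100.11101000.00000000.00000000
Network: 148.232.0.0/14


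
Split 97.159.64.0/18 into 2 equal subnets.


New prefix = 18 + 1 = 19
Each subnet has 8192 addresses
  97.159.64.0/19
  97.159.96.0/19
Subnets: 97.159.64.0/19, 97.159.96.0/19


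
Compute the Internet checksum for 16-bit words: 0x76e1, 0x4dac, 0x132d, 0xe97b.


Sum all words (with carry folding):
+ 0x76e1 = 0x76e1
+ 0x4dac = 0xc48d
+ 0x132d = 0xd7ba
+ 0xe97b = 0xc136
One's complement: ~0xc136
Checksum = 0x3ec9


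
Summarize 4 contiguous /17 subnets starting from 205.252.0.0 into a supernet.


Original prefix: /17
Number of subnets: 4 = 2^2
New prefix = 17 - 2 = 15
Supernet: 205.252.0.0/15


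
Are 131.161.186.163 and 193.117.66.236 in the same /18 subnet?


Mask: 255.255.192.0
131.161.186.163 AND mask = 131.161.128.0
193.117.66.236 AND mask = 193.117.64.0
No, different subnets (131.161.128.0 vs 193.117.64.0)


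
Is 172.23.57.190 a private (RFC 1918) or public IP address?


RFC 1918 private ranges:
  10.0.0.0/8 (10.0.0.0 - 10.255.255.255)
  172.16.0.0/12 (172.16.0.0 - 172.31.255.255)
  192.168.0.0/16 (192.168.0.0 - 192.168.255.255)
Private (in 172.16.0.0/12)


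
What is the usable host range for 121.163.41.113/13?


Network: 121.160.0.0
Broadcast: 121.167.255.255
First usable = network + 1
Last usable = broadcast - 1
Range: 121.160.0.1 to 121.167.255.254


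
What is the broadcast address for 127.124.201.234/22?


Network: 127.124.200.0/22
Host bits = 10
Set all host bits to 1:
Broadcast: 127.124.203.255


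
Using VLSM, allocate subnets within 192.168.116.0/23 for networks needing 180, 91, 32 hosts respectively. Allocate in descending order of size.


180 hosts -> /24 (254 usable): 192.168.116.0/24
91 hosts -> /25 (126 usable): 192.168.117.0/25
32 hosts -> /26 (62 usable): 192.168.117.128/26
Allocation: 192.168.116.0/24 (180 hosts, 254 usable); 192.168.117.0/25 (91 hosts, 126 usable); 192.168.117.128/26 (32 hosts, 62 usable)


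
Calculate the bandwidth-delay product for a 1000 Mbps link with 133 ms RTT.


BDP = bandwidth * RTT
= 1000 Mbps * 133 ms
= 1000 * 1e6 * 133 / 1000 bits
= 133000000 bits
= 16625000 bytes
= 16235.3516 KB
BDP = 133000000 bits (16625000 bytes)


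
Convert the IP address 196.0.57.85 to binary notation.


196 = 11000100
0 = 00000000
57 = 00111001
85 = 01010101
Binary: 11000100.00000000.00111001.01010101


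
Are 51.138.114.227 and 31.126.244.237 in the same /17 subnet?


Mask: 255.255.128.0
51.138.114.227 AND mask = 51.138.0.0
31.126.244.237 AND mask = 31.126.128.0
No, different subnets (51.138.0.0 vs 31.126.128.0)


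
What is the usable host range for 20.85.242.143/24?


Network: 20.85.242.0
Broadcast: 20.85.242.255
First usable = network + 1
Last usable = broadcast - 1
Range: 20.85.242.1 to 20.85.242.254


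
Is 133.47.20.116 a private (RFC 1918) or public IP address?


RFC 1918 private ranges:
  10.0.0.0/8 (10.0.0.0 - 10.255.255.255)
  172.16.0.0/12 (172.16.0.0 - 172.31.255.255)
  192.168.0.0/16 (192.168.0.0 - 192.168.255.255)
Public (not in any RFC 1918 range)


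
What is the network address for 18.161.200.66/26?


IP:   00010010.10100001.11001000.01000010
Mask: 11111111.11111111.11111111.11000000
AND operation:
Net:  00010010.10100001.11001000.01000000
Network: 18.161.200.64/26


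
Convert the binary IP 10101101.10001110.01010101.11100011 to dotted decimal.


10101101 = 173
10001110 = 142
01010101 = 85
11100011 = 227
IP: 173.142.85.227


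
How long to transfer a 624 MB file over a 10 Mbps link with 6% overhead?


Effective throughput = 10 * (1 - 6/100) = 9.4 Mbps
File size in Mb = 624 * 8 = 4992 Mb
Time = 4992 / 9.4
Time = 531.0638 seconds


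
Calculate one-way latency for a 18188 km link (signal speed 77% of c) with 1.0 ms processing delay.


Speed = 0.77 * 3e5 km/s = 231000 km/s
Propagation delay = 18188 / 231000 = 0.0787 s = 78.7359 ms
Processing delay = 1.0 ms
Total one-way latency = 79.7359 ms


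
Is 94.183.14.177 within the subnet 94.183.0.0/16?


Subnet network: 94.183.0.0
Test IP AND mask: 94.183.0.0
Yes, 94.183.14.177 is in 94.183.0.0/16


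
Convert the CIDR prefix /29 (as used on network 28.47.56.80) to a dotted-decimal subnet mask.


/29 means 29 network bits, 3 host bits
Binary: 11111111111111111111111111111000
Mask: 255.255.255.248


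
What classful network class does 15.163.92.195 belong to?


First octet: 15
Binary: 00001111
0xxxxxxx -> Class A (1-126)
Class A, default mask 255.0.0.0 (/8)


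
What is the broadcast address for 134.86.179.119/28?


Network: 134.86.179.112/28
Host bits = 4
Set all host bits to 1:
Broadcast: 134.86.179.127


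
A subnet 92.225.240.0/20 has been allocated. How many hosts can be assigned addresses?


Host bits = 32 - 20 = 12
Total addresses = 2^12 = 4096
Usable = total - 2 (network and broadcast)
Usable hosts: 4094


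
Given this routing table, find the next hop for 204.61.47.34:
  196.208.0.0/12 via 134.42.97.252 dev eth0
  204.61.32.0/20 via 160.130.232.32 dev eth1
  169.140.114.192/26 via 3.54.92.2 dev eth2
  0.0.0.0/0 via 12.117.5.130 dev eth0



Longest prefix match for 204.61.47.34:
  /12 196.208.0.0: no
  /20 204.61.32.0: MATCH
  /26 169.140.114.192: no
  /0 0.0.0.0: MATCH
Selected: next-hop 160.130.232.32 via eth1 (matched /20)


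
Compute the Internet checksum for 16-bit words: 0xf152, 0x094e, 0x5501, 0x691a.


Sum all words (with carry folding):
+ 0xf152 = 0xf152
+ 0x094e = 0xfaa0
+ 0x5501 = 0x4fa2
+ 0x691a = 0xb8bc
One's complement: ~0xb8bc
Checksum = 0x4743


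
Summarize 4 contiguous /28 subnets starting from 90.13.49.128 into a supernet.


Original prefix: /28
Number of subnets: 4 = 2^2
New prefix = 28 - 2 = 26
Supernet: 90.13.49.128/26


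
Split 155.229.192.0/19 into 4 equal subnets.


New prefix = 19 + 2 = 21
Each subnet has 2048 addresses
  155.229.192.0/21
  155.229.200.0/21
  155.229.208.0/21
  155.229.216.0/21
Subnets: 155.229.192.0/21, 155.229.200.0/21, 155.229.208.0/21, 155.229.216.0/21


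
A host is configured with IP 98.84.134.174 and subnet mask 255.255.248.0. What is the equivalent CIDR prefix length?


Binary: 11111111.11111111.11111000.00000000
Count leading 1s
Prefix: /21


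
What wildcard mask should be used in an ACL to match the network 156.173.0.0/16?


Subnet mask: 255.255.0.0
Wildcard = 255.255.255.255 - subnet mask
255 - 255 = 0
255 - 255 = 0
255 - 0 = 255
255 - 0 = 255
Wildcard: 0.0.255.255


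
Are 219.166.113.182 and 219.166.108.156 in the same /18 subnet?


Mask: 255.255.192.0
219.166.113.182 AND mask = 219.166.64.0
219.166.108.156 AND mask = 219.166.64.0
Yes, same subnet (219.166.64.0)


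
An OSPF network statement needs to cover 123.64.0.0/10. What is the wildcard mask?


Subnet mask: 255.192.0.0
Wildcard = 255.255.255.255 - subnet mask
255 - 255 = 0
255 - 192 = 63
255 - 0 = 255
255 - 0 = 255
Wildcard: 0.63.255.255


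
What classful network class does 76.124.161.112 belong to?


First octet: 76
Binary: 01001100
0xxxxxxx -> Class A (1-126)
Class A, default mask 255.0.0.0 (/8)


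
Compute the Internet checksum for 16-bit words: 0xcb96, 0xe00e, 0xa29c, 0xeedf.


Sum all words (with carry folding):
+ 0xcb96 = 0xcb96
+ 0xe00e = 0xaba5
+ 0xa29c = 0x4e42
+ 0xeedf = 0x3d22
One's complement: ~0x3d22
Checksum = 0xc2dd


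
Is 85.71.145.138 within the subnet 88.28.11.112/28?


Subnet network: 88.28.11.112
Test IP AND mask: 85.71.145.128
No, 85.71.145.138 is not in 88.28.11.112/28


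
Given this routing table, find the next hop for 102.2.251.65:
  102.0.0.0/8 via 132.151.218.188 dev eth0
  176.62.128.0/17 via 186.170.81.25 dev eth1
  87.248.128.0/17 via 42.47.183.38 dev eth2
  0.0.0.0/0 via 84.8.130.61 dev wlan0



Longest prefix match for 102.2.251.65:
  /8 102.0.0.0: MATCH
  /17 176.62.128.0: no
  /17 87.248.128.0: no
  /0 0.0.0.0: MATCH
Selected: next-hop 132.151.218.188 via eth0 (matched /8)


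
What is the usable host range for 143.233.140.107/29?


Network: 143.233.140.104
Broadcast: 143.233.140.111
First usable = network + 1
Last usable = broadcast - 1
Range: 143.233.140.105 to 143.233.140.110


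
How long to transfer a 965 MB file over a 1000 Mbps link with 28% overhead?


Effective throughput = 1000 * (1 - 28/100) = 720 Mbps
File size in Mb = 965 * 8 = 7720 Mb
Time = 7720 / 720
Time = 10.7222 seconds


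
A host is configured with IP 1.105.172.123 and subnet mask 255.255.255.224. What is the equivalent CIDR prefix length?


Binary: 11111111.11111111.11111111.11100000
Count leading 1s
Prefix: /27


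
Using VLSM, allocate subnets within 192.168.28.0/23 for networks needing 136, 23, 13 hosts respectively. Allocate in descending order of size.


136 hosts -> /24 (254 usable): 192.168.28.0/24
23 hosts -> /27 (30 usable): 192.168.29.0/27
13 hosts -> /28 (14 usable): 192.168.29.32/28
Allocation: 192.168.28.0/24 (136 hosts, 254 usable); 192.168.29.0/27 (23 hosts, 30 usable); 192.168.29.32/28 (13 hosts, 14 usable)


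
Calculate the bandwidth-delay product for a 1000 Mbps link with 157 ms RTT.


BDP = bandwidth * RTT
= 1000 Mbps * 157 ms
= 1000 * 1e6 * 157 / 1000 bits
= 157000000 bits
= 19625000 bytes
= 19165.0391 KB
BDP = 157000000 bits (19625000 bytes)


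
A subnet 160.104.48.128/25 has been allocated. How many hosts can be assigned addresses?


Host bits = 32 - 25 = 7
Total addresses = 2^7 = 128
Usable = total - 2 (network and broadcast)
Usable hosts: 126


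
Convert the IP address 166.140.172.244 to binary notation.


166 = 10100110
140 = 10001100
172 = 10101100
244 = 11110100
Binary: 10100110.10001100.10101100.11110100


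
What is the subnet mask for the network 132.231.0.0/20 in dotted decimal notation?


/20 means 20 network bits, 12 host bits
Binary: 11111111111111111111000000000000
Mask: 255.255.240.0


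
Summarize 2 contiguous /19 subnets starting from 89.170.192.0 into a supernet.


Original prefix: /19
Number of subnets: 2 = 2^1
New prefix = 19 - 1 = 18
Supernet: 89.170.192.0/18


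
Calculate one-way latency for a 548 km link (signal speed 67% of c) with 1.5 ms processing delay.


Speed = 0.67 * 3e5 km/s = 201000 km/s
Propagation delay = 548 / 201000 = 0.0027 s = 2.7264 ms
Processing delay = 1.5 ms
Total one-way latency = 4.2264 ms


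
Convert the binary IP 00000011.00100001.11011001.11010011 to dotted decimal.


00000011 = 3
00100001 = 33
11011001 = 217
11010011 = 211
IP: 3.33.217.211


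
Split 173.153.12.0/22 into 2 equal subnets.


New prefix = 22 + 1 = 23
Each subnet has 512 addresses
  173.153.12.0/23
  173.153.14.0/23
Subnets: 173.153.12.0/23, 173.153.14.0/23


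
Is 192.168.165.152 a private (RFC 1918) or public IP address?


RFC 1918 private ranges:
  10.0.0.0/8 (10.0.0.0 - 10.255.255.255)
  172.16.0.0/12 (172.16.0.0 - 172.31.255.255)
  192.168.0.0/16 (192.168.0.0 - 192.168.255.255)
Private (in 192.168.0.0/16)


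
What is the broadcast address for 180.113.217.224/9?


Network: 180.0.0.0/9
Host bits = 23
Set all host bits to 1:
Broadcast: 180.127.255.255


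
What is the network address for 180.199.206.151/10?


IP:   10110100.11000111.11001110.10010111
Mask: 11111111.11000000.00000000.00000000
AND operation:
Net:  10110100.11000000.00000000.00000000
Network: 180.192.0.0/10


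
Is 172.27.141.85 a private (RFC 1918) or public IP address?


RFC 1918 private ranges:
  10.0.0.0/8 (10.0.0.0 - 10.255.255.255)
  172.16.0.0/12 (172.16.0.0 - 172.31.255.255)
  192.168.0.0/16 (192.168.0.0 - 192.168.255.255)
Private (in 172.16.0.0/12)


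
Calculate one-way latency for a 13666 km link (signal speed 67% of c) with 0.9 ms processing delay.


Speed = 0.67 * 3e5 km/s = 201000 km/s
Propagation delay = 13666 / 201000 = 0.068 s = 67.99 ms
Processing delay = 0.9 ms
Total one-way latency = 68.89 ms


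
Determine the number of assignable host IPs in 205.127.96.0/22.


Host bits = 32 - 22 = 10
Total addresses = 2^10 = 1024
Usable = total - 2 (network and broadcast)
Usable hosts: 1022


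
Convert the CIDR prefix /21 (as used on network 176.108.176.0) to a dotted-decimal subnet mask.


/21 means 21 network bits, 11 host bits
Binary: 11111111111111111111100000000000
Mask: 255.255.248.0
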